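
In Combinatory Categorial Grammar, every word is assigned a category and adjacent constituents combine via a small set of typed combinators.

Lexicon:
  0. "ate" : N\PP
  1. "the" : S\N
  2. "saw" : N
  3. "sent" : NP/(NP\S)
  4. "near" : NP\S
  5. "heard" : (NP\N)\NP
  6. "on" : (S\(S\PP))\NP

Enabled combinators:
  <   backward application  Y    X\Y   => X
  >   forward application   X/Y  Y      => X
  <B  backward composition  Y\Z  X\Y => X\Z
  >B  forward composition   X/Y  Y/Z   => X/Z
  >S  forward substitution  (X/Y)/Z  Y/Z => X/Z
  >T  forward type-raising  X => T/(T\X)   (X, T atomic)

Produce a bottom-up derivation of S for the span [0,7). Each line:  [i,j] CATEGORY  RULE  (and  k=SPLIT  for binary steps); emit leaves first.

[0,1] N\PP  lex  "ate"
[1,2] S\N  lex  "the"
[0,2] S\PP  <B  k=1
[2,3] N  lex  "saw"
[3,4] NP/(NP\S)  lex  "sent"
[4,5] NP\S  lex  "near"
[3,5] NP  >  k=4
[5,6] (NP\N)\NP  lex  "heard"
[3,6] NP\N  <  k=5
[2,6] NP  <  k=3
[6,7] (S\(S\PP))\NP  lex  "on"
[2,7] S\(S\PP)  <  k=6
[0,7] S  <  k=2

[0,7] S   <
  [0,2] S\PP   <B
    [0,1] "ate" : N\PP
    [1,2] "the" : S\N
  [2,7] S\(S\PP)   <
    [2,6] NP   <
      [2,3] "saw" : N
      [3,6] NP\N   <
        [3,5] NP   >
          [3,4] "sent" : NP/(NP\S)
          [4,5] "near" : NP\S
        [5,6] "heard" : (NP\N)\NP
    [6,7] "on" : (S\(S\PP))\NP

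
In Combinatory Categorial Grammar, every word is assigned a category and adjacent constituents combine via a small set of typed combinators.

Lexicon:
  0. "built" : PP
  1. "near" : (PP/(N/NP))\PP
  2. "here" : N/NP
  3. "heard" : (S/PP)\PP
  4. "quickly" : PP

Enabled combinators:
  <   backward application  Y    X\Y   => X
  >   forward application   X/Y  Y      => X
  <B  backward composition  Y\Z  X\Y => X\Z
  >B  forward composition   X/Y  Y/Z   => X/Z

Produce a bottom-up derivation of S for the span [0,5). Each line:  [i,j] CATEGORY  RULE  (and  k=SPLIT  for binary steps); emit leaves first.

[0,5] S   >
  [0,4] S/PP   <
    [0,3] PP   >
      [0,2] PP/(N/NP)   <
        [0,1] "built" : PP
        [1,2] "near" : (PP/(N/NP))\PP
      [2,3] "here" : N/NP
    [3,4] "heard" : (S/PP)\PP
  [4,5] "quickly" : PP

[0,1] PP  lex  "built"
[1,2] (PP/(N/NP))\PP  lex  "near"
[0,2] PP/(N/NP)  <  k=1
[2,3] N/NP  lex  "here"
[0,3] PP  >  k=2
[3,4] (S/PP)\PP  lex  "heard"
[0,4] S/PP  <  k=3
[4,5] PP  lex  "quickly"
[0,5] S  >  k=4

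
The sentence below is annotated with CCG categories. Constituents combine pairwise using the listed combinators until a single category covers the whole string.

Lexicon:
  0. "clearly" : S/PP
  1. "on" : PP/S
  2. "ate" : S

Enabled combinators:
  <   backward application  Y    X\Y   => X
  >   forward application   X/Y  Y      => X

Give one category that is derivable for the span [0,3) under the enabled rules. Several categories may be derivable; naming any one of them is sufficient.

[0,3] S   >
  [0,1] "clearly" : S/PP
  [1,3] PP   >
    [1,2] "on" : PP/S
    [2,3] "ate" : S

S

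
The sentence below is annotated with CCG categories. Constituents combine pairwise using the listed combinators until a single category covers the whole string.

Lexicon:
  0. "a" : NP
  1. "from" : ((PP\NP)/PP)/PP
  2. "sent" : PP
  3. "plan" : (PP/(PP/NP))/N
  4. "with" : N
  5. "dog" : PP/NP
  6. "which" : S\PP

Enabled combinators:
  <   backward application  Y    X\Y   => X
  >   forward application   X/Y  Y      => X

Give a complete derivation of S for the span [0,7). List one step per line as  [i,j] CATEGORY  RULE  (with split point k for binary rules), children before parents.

[0,7] S   <
  [0,6] PP   <
    [0,1] "a" : NP
    [1,6] PP\NP   >
      [1,3] (PP\NP)/PP   >
        [1,2] "from" : ((PP\NP)/PP)/PP
        [2,3] "sent" : PP
      [3,6] PP   >
        [3,5] PP/(PP/NP)   >
          [3,4] "plan" : (PP/(PP/NP))/N
          [4,5] "with" : N
        [5,6] "dog" : PP/NP
  [6,7] "which" : S\PP

[0,1] NP  lex  "a"
[1,2] ((PP\NP)/PP)/PP  lex  "from"
[2,3] PP  lex  "sent"
[1,3] (PP\NP)/PP  >  k=2
[3,4] (PP/(PP/NP))/N  lex  "plan"
[4,5] N  lex  "with"
[3,5] PP/(PP/NP)  >  k=4
[5,6] PP/NP  lex  "dog"
[3,6] PP  >  k=5
[1,6] PP\NP  >  k=3
[0,6] PP  <  k=1
[6,7] S\PP  lex  "which"
[0,7] S  <  k=6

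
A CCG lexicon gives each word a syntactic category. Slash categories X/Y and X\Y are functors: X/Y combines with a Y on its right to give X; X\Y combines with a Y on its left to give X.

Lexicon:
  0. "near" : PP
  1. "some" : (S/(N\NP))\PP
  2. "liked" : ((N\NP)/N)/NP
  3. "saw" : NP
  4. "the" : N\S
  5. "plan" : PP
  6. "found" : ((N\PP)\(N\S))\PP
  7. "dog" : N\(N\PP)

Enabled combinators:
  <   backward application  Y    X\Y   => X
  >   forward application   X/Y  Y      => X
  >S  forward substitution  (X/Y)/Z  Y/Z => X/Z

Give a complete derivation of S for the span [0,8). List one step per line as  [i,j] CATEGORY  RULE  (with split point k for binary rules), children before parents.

[0,1] PP  lex  "near"
[1,2] (S/(N\NP))\PP  lex  "some"
[0,2] S/(N\NP)  <  k=1
[2,3] ((N\NP)/N)/NP  lex  "liked"
[3,4] NP  lex  "saw"
[2,4] (N\NP)/N  >  k=3
[4,5] N\S  lex  "the"
[5,6] PP  lex  "plan"
[6,7] ((N\PP)\(N\S))\PP  lex  "found"
[5,7] (N\PP)\(N\S)  <  k=6
[4,7] N\PP  <  k=5
[7,8] N\(N\PP)  lex  "dog"
[4,8] N  <  k=7
[2,8] N\NP  >  k=4
[0,8] S  >  k=2

[0,8] S   >
  [0,2] S/(N\NP)   <
    [0,1] "near" : PP
    [1,2] "some" : (S/(N\NP))\PP
  [2,8] N\NP   >
    [2,4] (N\NP)/N   >
      [2,3] "liked" : ((N\NP)/N)/NP
      [3,4] "saw" : NP
    [4,8] N   <
      [4,7] N\PP   <
        [4,5] "the" : N\S
        [5,7] (N\PP)\(N\S)   <
          [5,6] "plan" : PP
          [6,7] "found" : ((N\PP)\(N\S))\PP
      [7,8] "dog" : N\(N\PP)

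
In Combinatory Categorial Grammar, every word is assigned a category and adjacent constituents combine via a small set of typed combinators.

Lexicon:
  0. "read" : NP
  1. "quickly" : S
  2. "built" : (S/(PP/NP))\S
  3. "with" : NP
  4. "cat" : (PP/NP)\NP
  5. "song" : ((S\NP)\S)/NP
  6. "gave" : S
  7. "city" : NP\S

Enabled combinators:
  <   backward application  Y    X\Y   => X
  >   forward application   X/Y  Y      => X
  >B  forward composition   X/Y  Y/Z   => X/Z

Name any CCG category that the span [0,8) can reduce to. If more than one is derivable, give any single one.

[0,8] S   <
  [0,1] "read" : NP
  [1,8] S\NP   <
    [1,5] S   >
      [1,3] S/(PP/NP)   <
        [1,2] "quickly" : S
        [2,3] "built" : (S/(PP/NP))\S
      [3,5] PP/NP   <
        [3,4] "with" : NP
        [4,5] "cat" : (PP/NP)\NP
    [5,8] (S\NP)\S   >
      [5,6] "song" : ((S\NP)\S)/NP
      [6,8] NP   <
        [6,7] "gave" : S
        [7,8] "city" : NP\S

S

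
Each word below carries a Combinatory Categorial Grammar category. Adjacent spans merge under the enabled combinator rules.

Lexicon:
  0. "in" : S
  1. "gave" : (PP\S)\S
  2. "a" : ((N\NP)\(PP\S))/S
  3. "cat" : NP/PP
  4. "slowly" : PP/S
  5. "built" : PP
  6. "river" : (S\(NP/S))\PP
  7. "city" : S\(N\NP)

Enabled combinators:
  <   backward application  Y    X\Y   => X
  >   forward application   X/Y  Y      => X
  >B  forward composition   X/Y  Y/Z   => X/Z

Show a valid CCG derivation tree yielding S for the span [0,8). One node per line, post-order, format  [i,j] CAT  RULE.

[0,8] S   <
  [0,7] N\NP   <
    [0,2] PP\S   <
      [0,1] "in" : S
      [1,2] "gave" : (PP\S)\S
    [2,7] (N\NP)\(PP\S)   >
      [2,3] "a" : ((N\NP)\(PP\S))/S
      [3,7] S   <
        [3,5] NP/S   >B
          [3,4] "cat" : NP/PP
          [4,5] "slowly" : PP/S
        [5,7] S\(NP/S)   <
          [5,6] "built" : PP
          [6,7] "river" : (S\(NP/S))\PP
  [7,8] "city" : S\(N\NP)

[0,1] S  lex  "in"
[1,2] (PP\S)\S  lex  "gave"
[0,2] PP\S  <  k=1
[2,3] ((N\NP)\(PP\S))/S  lex  "a"
[3,4] NP/PP  lex  "cat"
[4,5] PP/S  lex  "slowly"
[3,5] NP/S  >B  k=4
[5,6] PP  lex  "built"
[6,7] (S\(NP/S))\PP  lex  "river"
[5,7] S\(NP/S)  <  k=6
[3,7] S  <  k=5
[2,7] (N\NP)\(PP\S)  >  k=3
[0,7] N\NP  <  k=2
[7,8] S\(N\NP)  lex  "city"
[0,8] S  <  k=7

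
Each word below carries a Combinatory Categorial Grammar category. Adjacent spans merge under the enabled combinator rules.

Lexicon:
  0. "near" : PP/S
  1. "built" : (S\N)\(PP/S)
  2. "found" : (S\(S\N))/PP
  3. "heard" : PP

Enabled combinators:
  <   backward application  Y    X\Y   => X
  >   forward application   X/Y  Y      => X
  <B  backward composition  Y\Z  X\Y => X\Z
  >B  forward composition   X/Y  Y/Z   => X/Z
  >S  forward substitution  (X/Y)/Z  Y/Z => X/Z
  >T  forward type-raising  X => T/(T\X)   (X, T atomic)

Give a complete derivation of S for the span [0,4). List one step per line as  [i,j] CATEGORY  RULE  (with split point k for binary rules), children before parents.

[0,1] PP/S  lex  "near"
[1,2] (S\N)\(PP/S)  lex  "built"
[0,2] S\N  <  k=1
[2,3] (S\(S\N))/PP  lex  "found"
[3,4] PP  lex  "heard"
[2,4] S\(S\N)  >  k=3
[0,4] S  <  k=2

[0,4] S   <
  [0,2] S\N   <
    [0,1] "near" : PP/S
    [1,2] "built" : (S\N)\(PP/S)
  [2,4] S\(S\N)   >
    [2,3] "found" : (S\(S\N))/PP
    [3,4] "heard" : PP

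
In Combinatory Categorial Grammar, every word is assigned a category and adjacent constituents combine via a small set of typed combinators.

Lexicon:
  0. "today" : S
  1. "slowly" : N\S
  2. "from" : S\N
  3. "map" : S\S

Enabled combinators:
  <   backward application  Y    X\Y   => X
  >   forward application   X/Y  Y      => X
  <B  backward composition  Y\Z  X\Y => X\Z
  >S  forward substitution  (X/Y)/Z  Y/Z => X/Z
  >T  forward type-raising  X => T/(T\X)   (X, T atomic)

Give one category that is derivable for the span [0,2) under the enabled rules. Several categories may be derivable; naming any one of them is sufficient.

N

[0,4] S   <
  [0,2] N   >
    [0,1] N/(N\S)   >T
      [0,1] "today" : S
    [1,2] "slowly" : N\S
  [2,4] S\N   <B
    [2,3] "from" : S\N
    [3,4] "map" : S\S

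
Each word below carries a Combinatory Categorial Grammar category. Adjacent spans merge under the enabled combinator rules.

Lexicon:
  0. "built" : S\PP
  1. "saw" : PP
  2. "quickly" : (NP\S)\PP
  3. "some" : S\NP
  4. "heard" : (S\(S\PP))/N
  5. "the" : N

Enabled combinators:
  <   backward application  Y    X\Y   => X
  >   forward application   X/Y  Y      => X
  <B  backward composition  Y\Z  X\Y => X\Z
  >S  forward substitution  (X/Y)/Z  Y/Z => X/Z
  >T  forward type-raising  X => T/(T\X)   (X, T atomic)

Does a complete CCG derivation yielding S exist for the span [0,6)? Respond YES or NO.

YES

[0,6] S   <
  [0,4] S\PP   <B
    [0,1] "built" : S\PP
    [1,4] S\S   <B
      [1,3] NP\S   <
        [1,2] "saw" : PP
        [2,3] "quickly" : (NP\S)\PP
      [3,4] "some" : S\NP
  [4,6] S\(S\PP)   >
    [4,5] "heard" : (S\(S\PP))/N
    [5,6] "the" : N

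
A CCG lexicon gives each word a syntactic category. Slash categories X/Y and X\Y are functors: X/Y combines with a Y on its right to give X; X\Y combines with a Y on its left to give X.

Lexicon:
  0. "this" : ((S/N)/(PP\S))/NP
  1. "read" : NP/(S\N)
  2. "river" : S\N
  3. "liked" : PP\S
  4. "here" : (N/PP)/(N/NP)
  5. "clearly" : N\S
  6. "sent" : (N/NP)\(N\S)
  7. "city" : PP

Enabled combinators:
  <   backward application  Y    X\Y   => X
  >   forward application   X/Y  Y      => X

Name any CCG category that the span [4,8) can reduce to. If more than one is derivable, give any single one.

N

[0,8] S   >
  [0,4] S/N   >
    [0,3] (S/N)/(PP\S)   >
      [0,1] "this" : ((S/N)/(PP\S))/NP
      [1,3] NP   >
        [1,2] "read" : NP/(S\N)
        [2,3] "river" : S\N
    [3,4] "liked" : PP\S
  [4,8] N   >
    [4,7] N/PP   >
      [4,5] "here" : (N/PP)/(N/NP)
      [5,7] N/NP   <
        [5,6] "clearly" : N\S
        [6,7] "sent" : (N/NP)\(N\S)
    [7,8] "city" : PP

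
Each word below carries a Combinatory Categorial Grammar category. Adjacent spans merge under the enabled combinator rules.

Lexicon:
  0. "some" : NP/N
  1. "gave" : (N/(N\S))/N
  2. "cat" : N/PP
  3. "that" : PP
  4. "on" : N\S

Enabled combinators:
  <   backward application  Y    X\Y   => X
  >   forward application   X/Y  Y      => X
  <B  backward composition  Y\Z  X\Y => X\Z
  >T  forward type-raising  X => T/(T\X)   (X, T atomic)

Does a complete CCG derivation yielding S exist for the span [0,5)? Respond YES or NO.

NP/N (N/(N\S))/N N/PP PP N\S
CKY chart[0,5] = {N/(N\NP), NP, NP/(NP\NP), PP/(PP\NP), S/(S\NP)}; S ∉ chart

NO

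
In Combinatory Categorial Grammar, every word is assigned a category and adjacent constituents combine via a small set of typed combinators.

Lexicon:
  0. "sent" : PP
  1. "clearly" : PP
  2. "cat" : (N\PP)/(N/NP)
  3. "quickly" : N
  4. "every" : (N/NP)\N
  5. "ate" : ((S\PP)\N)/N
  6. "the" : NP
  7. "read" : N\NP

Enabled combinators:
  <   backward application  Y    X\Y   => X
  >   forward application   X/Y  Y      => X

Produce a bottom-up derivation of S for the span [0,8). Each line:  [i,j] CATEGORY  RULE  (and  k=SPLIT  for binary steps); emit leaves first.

[0,8] S   <
  [0,1] "sent" : PP
  [1,8] S\PP   <
    [1,5] N   <
      [1,2] "clearly" : PP
      [2,5] N\PP   >
        [2,3] "cat" : (N\PP)/(N/NP)
        [3,5] N/NP   <
          [3,4] "quickly" : N
          [4,5] "every" : (N/NP)\N
    [5,8] (S\PP)\N   >
      [5,6] "ate" : ((S\PP)\N)/N
      [6,8] N   <
        [6,7] "the" : NP
        [7,8] "read" : N\NP

[0,1] PP  lex  "sent"
[1,2] PP  lex  "clearly"
[2,3] (N\PP)/(N/NP)  lex  "cat"
[3,4] N  lex  "quickly"
[4,5] (N/NP)\N  lex  "every"
[3,5] N/NP  <  k=4
[2,5] N\PP  >  k=3
[1,5] N  <  k=2
[5,6] ((S\PP)\N)/N  lex  "ate"
[6,7] NP  lex  "the"
[7,8] N\NP  lex  "read"
[6,8] N  <  k=7
[5,8] (S\PP)\N  >  k=6
[1,8] S\PP  <  k=5
[0,8] S  <  k=1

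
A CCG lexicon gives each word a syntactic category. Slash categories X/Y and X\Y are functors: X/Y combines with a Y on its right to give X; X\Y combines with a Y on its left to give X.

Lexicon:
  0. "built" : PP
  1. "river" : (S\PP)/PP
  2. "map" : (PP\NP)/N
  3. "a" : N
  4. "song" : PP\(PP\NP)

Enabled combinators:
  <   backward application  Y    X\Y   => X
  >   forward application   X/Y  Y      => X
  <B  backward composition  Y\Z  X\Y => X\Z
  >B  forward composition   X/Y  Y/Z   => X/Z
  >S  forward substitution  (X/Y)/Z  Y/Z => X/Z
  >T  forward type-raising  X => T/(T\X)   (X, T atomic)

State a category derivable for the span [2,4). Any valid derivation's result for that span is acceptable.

[0,5] S   <
  [0,1] "built" : PP
  [1,5] S\PP   >
    [1,2] "river" : (S\PP)/PP
    [2,5] PP   <
      [2,4] PP\NP   >
        [2,3] "map" : (PP\NP)/N
        [3,4] "a" : N
      [4,5] "song" : PP\(PP\NP)

PP\NP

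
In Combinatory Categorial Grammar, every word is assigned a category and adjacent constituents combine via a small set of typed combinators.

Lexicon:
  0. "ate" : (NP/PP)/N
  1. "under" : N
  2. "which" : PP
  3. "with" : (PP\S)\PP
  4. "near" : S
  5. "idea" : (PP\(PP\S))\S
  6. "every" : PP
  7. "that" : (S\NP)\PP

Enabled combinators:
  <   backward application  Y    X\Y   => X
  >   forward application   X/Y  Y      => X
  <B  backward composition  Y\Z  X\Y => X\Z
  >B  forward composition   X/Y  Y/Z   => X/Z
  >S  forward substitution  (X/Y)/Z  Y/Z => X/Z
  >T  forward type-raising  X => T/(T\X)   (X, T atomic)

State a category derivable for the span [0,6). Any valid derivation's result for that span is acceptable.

[0,8] S   <
  [0,6] NP   >
    [0,2] NP/PP   >
      [0,1] "ate" : (NP/PP)/N
      [1,2] "under" : N
    [2,6] PP   <
      [2,4] PP\S   <
        [2,3] "which" : PP
        [3,4] "with" : (PP\S)\PP
      [4,6] PP\(PP\S)   <
        [4,5] "near" : S
        [5,6] "idea" : (PP\(PP\S))\S
  [6,8] S\NP   <
    [6,7] "every" : PP
    [7,8] "that" : (S\NP)\PP

NP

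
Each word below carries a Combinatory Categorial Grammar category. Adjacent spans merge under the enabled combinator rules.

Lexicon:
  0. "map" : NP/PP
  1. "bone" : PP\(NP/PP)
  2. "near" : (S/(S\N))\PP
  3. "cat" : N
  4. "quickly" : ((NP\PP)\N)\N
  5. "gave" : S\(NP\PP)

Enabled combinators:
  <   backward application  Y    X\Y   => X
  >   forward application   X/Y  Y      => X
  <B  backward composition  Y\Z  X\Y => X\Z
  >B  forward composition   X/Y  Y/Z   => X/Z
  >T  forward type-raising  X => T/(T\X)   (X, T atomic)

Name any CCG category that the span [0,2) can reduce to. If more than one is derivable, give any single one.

PP

[0,6] S   >
  [0,3] S/(S\N)   <
    [0,2] PP   <
      [0,1] "map" : NP/PP
      [1,2] "bone" : PP\(NP/PP)
    [2,3] "near" : (S/(S\N))\PP
  [3,6] S\N   <B
    [3,5] (NP\PP)\N   <
      [3,4] "cat" : N
      [4,5] "quickly" : ((NP\PP)\N)\N
    [5,6] "gave" : S\(NP\PP)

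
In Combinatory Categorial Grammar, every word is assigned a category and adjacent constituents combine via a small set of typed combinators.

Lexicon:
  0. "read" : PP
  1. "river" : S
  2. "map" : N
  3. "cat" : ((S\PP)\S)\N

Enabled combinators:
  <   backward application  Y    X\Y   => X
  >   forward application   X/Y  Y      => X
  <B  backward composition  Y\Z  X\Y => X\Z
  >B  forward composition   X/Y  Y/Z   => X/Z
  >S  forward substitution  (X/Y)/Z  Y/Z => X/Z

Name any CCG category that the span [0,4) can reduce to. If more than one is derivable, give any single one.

[0,4] S   <
  [0,1] "read" : PP
  [1,4] S\PP   <
    [1,2] "river" : S
    [2,4] (S\PP)\S   <
      [2,3] "map" : N
      [3,4] "cat" : ((S\PP)\S)\N

S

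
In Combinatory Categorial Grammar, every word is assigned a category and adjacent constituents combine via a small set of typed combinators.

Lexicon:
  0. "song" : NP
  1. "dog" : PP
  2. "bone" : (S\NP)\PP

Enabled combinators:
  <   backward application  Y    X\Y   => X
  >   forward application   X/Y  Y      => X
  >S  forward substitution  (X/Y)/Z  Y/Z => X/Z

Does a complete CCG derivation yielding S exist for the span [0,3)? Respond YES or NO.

[0,3] S   <
  [0,1] "song" : NP
  [1,3] S\NP   <
    [1,2] "dog" : PP
    [2,3] "bone" : (S\NP)\PP

YES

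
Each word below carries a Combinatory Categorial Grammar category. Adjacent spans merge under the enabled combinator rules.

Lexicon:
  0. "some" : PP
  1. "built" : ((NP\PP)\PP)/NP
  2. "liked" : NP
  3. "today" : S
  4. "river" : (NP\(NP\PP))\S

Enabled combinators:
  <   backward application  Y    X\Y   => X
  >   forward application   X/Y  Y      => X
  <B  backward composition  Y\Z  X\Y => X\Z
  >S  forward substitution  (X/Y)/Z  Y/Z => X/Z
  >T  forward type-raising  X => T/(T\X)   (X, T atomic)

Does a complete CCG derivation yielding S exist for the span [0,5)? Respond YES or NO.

NO

PP ((NP\PP)\PP)/NP NP S (NP\(NP\PP))\S
CKY chart[0,5] = {N/(N\NP), NP, NP/(NP\NP), PP/(PP\NP), S/(S\NP)}; S ∉ chart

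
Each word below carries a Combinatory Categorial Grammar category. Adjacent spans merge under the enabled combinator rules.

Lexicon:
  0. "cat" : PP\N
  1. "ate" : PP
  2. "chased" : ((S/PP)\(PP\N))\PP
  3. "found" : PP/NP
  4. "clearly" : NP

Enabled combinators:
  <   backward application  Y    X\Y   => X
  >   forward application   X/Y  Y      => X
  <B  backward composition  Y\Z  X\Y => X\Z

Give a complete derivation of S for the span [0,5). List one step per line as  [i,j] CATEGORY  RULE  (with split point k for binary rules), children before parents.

[0,5] S   >
  [0,3] S/PP   <
    [0,1] "cat" : PP\N
    [1,3] (S/PP)\(PP\N)   <
      [1,2] "ate" : PP
      [2,3] "chased" : ((S/PP)\(PP\N))\PP
  [3,5] PP   >
    [3,4] "found" : PP/NP
    [4,5] "clearly" : NP

[0,1] PP\N  lex  "cat"
[1,2] PP  lex  "ate"
[2,3] ((S/PP)\(PP\N))\PP  lex  "chased"
[1,3] (S/PP)\(PP\N)  <  k=2
[0,3] S/PP  <  k=1
[3,4] PP/NP  lex  "found"
[4,5] NP  lex  "clearly"
[3,5] PP  >  k=4
[0,5] S  >  k=3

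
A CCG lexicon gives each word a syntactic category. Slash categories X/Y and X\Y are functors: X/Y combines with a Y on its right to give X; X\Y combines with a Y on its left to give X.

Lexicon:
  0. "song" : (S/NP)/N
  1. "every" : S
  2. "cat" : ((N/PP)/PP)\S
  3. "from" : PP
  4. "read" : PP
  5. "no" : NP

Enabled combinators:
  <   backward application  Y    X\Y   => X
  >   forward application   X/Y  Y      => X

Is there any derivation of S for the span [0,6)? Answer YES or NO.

YES

[0,6] S   >
  [0,5] S/NP   >
    [0,1] "song" : (S/NP)/N
    [1,5] N   >
      [1,4] N/PP   >
        [1,3] (N/PP)/PP   <
          [1,2] "every" : S
          [2,3] "cat" : ((N/PP)/PP)\S
        [3,4] "from" : PP
      [4,5] "read" : PP
  [5,6] "no" : NP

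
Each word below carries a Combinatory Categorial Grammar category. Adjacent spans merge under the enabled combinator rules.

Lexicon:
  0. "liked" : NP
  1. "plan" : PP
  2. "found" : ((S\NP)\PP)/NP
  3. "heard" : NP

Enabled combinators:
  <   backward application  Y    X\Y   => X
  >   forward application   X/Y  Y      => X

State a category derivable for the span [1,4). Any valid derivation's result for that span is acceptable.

S\NP

[0,4] S   <
  [0,1] "liked" : NP
  [1,4] S\NP   <
    [1,2] "plan" : PP
    [2,4] (S\NP)\PP   >
      [2,3] "found" : ((S\NP)\PP)/NP
      [3,4] "heard" : NP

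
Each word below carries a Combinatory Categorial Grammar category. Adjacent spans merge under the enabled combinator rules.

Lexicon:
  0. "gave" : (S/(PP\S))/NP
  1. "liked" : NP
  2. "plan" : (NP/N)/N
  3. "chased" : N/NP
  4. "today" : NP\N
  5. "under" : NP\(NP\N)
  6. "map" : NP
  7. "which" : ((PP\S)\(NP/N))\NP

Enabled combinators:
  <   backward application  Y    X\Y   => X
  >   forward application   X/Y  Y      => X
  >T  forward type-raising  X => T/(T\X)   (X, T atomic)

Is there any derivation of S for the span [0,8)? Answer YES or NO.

[0,8] S   >
  [0,2] S/(PP\S)   >
    [0,1] "gave" : (S/(PP\S))/NP
    [1,2] "liked" : NP
  [2,8] PP\S   <
    [2,6] NP/N   >
      [2,3] "plan" : (NP/N)/N
      [3,6] N   >
        [3,4] "chased" : N/NP
        [4,6] NP   <
          [4,5] "today" : NP\N
          [5,6] "under" : NP\(NP\N)
    [6,8] (PP\S)\(NP/N)   <
      [6,7] "map" : NP
      [7,8] "which" : ((PP\S)\(NP/N))\NP

YES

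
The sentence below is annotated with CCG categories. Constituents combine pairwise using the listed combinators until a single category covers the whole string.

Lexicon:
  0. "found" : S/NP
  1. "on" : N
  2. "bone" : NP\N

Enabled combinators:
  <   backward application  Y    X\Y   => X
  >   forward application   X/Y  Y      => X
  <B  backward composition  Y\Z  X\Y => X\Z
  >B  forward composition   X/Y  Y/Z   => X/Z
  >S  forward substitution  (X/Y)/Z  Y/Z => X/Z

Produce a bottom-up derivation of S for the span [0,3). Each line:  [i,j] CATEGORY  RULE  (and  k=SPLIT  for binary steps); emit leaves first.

[0,1] S/NP  lex  "found"
[1,2] N  lex  "on"
[2,3] NP\N  lex  "bone"
[1,3] NP  <  k=2
[0,3] S  >  k=1

[0,3] S   >
  [0,1] "found" : S/NP
  [1,3] NP   <
    [1,2] "on" : N
    [2,3] "bone" : NP\N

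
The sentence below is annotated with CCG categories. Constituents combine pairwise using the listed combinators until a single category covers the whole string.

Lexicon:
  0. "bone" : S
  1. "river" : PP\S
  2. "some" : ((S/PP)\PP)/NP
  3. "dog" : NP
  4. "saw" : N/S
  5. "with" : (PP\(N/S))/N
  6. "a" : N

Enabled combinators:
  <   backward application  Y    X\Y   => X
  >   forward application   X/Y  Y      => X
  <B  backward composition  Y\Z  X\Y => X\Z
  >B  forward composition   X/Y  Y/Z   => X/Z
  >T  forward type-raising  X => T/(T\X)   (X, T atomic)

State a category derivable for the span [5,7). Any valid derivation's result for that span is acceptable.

[0,7] S   >
  [0,4] S/PP   <
    [0,2] PP   >
      [0,1] PP/(PP\S)   >T
        [0,1] "bone" : S
      [1,2] "river" : PP\S
    [2,4] (S/PP)\PP   >
      [2,3] "some" : ((S/PP)\PP)/NP
      [3,4] "dog" : NP
  [4,7] PP   <
    [4,5] "saw" : N/S
    [5,7] PP\(N/S)   >
      [5,6] "with" : (PP\(N/S))/N
      [6,7] "a" : N

PP\(N/S)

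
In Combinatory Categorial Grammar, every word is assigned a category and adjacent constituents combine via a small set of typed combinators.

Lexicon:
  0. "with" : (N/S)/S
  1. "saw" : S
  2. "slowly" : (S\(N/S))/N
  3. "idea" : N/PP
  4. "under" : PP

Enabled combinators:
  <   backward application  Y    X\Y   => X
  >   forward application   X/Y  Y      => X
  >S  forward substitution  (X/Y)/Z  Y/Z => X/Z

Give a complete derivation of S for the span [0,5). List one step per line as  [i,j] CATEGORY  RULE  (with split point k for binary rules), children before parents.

[0,5] S   <
  [0,2] N/S   >
    [0,1] "with" : (N/S)/S
    [1,2] "saw" : S
  [2,5] S\(N/S)   >
    [2,3] "slowly" : (S\(N/S))/N
    [3,5] N   >
      [3,4] "idea" : N/PP
      [4,5] "under" : PP

[0,1] (N/S)/S  lex  "with"
[1,2] S  lex  "saw"
[0,2] N/S  >  k=1
[2,3] (S\(N/S))/N  lex  "slowly"
[3,4] N/PP  lex  "idea"
[4,5] PP  lex  "under"
[3,5] N  >  k=4
[2,5] S\(N/S)  >  k=3
[0,5] S  <  k=2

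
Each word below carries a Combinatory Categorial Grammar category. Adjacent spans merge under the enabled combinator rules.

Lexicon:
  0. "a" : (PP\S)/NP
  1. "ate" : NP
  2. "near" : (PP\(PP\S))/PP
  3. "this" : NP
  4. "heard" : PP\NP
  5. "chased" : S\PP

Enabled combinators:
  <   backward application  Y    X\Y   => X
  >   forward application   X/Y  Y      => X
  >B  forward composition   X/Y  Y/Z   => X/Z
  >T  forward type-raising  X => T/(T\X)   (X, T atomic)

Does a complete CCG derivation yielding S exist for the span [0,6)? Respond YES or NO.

YES

[0,6] S   <
  [0,5] PP   <
    [0,2] PP\S   >
      [0,1] "a" : (PP\S)/NP
      [1,2] "ate" : NP
    [2,5] PP\(PP\S)   >
      [2,3] "near" : (PP\(PP\S))/PP
      [3,5] PP   >
        [3,4] PP/(PP\NP)   >T
          [3,4] "this" : NP
        [4,5] "heard" : PP\NP
  [5,6] "chased" : S\PP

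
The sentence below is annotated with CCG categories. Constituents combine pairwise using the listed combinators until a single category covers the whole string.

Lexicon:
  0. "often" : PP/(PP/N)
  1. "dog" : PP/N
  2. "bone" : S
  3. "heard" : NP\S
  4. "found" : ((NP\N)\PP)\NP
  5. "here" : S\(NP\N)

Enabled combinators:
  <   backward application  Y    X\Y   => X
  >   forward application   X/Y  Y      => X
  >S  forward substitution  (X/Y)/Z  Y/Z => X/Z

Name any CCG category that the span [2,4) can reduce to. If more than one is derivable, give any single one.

[0,6] S   <
  [0,5] NP\N   <
    [0,2] PP   >
      [0,1] "often" : PP/(PP/N)
      [1,2] "dog" : PP/N
    [2,5] (NP\N)\PP   <
      [2,4] NP   <
        [2,3] "bone" : S
        [3,4] "heard" : NP\S
      [4,5] "found" : ((NP\N)\PP)\NP
  [5,6] "here" : S\(NP\N)

NP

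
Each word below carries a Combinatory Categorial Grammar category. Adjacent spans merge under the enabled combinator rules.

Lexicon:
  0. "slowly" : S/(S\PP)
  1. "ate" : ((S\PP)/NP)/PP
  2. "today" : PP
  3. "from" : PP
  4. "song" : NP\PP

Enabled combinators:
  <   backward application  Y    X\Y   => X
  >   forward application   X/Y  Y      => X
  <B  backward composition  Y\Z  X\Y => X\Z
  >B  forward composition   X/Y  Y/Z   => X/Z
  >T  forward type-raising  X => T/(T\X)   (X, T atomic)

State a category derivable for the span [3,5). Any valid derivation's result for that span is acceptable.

[0,5] S   >
  [0,1] "slowly" : S/(S\PP)
  [1,5] S\PP   >
    [1,3] (S\PP)/NP   >
      [1,2] "ate" : ((S\PP)/NP)/PP
      [2,3] "today" : PP
    [3,5] NP   <
      [3,4] "from" : PP
      [4,5] "song" : NP\PP

NP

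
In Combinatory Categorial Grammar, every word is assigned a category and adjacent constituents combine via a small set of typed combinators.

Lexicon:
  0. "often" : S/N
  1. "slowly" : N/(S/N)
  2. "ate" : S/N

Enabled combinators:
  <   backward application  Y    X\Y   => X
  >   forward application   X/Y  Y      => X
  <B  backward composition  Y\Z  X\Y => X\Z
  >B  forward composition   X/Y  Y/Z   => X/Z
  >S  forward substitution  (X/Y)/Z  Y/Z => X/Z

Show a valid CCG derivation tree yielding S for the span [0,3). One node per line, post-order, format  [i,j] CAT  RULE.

[0,1] S/N  lex  "often"
[1,2] N/(S/N)  lex  "slowly"
[2,3] S/N  lex  "ate"
[1,3] N  >  k=2
[0,3] S  >  k=1

[0,3] S   >
  [0,1] "often" : S/N
  [1,3] N   >
    [1,2] "slowly" : N/(S/N)
    [2,3] "ate" : S/N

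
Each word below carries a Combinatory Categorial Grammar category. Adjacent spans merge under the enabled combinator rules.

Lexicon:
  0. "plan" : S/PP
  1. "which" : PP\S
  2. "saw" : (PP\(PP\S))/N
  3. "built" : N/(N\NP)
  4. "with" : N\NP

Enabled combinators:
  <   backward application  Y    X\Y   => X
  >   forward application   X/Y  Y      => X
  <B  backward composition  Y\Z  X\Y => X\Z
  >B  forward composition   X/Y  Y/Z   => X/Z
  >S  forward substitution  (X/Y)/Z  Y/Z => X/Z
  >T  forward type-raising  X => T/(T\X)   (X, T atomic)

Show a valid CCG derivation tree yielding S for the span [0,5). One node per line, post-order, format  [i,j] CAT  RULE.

[0,1] S/PP  lex  "plan"
[1,2] PP\S  lex  "which"
[2,3] (PP\(PP\S))/N  lex  "saw"
[3,4] N/(N\NP)  lex  "built"
[4,5] N\NP  lex  "with"
[3,5] N  >  k=4
[2,5] PP\(PP\S)  >  k=3
[1,5] PP  <  k=2
[0,5] S  >  k=1

[0,5] S   >
  [0,1] "plan" : S/PP
  [1,5] PP   <
    [1,2] "which" : PP\S
    [2,5] PP\(PP\S)   >
      [2,3] "saw" : (PP\(PP\S))/N
      [3,5] N   >
        [3,4] "built" : N/(N\NP)
        [4,5] "with" : N\NP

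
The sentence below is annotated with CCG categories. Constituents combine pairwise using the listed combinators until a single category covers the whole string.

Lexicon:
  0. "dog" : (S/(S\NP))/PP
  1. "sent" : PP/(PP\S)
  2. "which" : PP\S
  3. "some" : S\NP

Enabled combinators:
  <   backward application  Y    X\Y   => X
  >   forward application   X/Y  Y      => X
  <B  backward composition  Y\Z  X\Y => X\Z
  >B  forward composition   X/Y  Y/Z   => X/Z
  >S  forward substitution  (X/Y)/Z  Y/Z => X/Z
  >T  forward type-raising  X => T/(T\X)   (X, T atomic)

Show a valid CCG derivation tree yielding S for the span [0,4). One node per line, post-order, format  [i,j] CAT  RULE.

[0,1] (S/(S\NP))/PP  lex  "dog"
[1,2] PP/(PP\S)  lex  "sent"
[2,3] PP\S  lex  "which"
[1,3] PP  >  k=2
[0,3] S/(S\NP)  >  k=1
[3,4] S\NP  lex  "some"
[0,4] S  >  k=3

[0,4] S   >
  [0,3] S/(S\NP)   >
    [0,1] "dog" : (S/(S\NP))/PP
    [1,3] PP   >
      [1,2] "sent" : PP/(PP\S)
      [2,3] "which" : PP\S
  [3,4] "some" : S\NP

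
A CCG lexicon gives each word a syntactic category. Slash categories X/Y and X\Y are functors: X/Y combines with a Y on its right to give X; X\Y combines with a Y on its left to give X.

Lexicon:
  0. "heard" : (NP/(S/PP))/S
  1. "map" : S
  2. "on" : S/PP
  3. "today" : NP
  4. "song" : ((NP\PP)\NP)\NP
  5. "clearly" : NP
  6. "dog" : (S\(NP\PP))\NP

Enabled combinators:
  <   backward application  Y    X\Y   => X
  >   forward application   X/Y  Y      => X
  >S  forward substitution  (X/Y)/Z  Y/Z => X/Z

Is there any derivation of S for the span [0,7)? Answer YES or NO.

YES

[0,7] S   <
  [0,5] NP\PP   <
    [0,3] NP   >
      [0,2] NP/(S/PP)   >
        [0,1] "heard" : (NP/(S/PP))/S
        [1,2] "map" : S
      [2,3] "on" : S/PP
    [3,5] (NP\PP)\NP   <
      [3,4] "today" : NP
      [4,5] "song" : ((NP\PP)\NP)\NP
  [5,7] S\(NP\PP)   <
    [5,6] "clearly" : NP
    [6,7] "dog" : (S\(NP\PP))\NP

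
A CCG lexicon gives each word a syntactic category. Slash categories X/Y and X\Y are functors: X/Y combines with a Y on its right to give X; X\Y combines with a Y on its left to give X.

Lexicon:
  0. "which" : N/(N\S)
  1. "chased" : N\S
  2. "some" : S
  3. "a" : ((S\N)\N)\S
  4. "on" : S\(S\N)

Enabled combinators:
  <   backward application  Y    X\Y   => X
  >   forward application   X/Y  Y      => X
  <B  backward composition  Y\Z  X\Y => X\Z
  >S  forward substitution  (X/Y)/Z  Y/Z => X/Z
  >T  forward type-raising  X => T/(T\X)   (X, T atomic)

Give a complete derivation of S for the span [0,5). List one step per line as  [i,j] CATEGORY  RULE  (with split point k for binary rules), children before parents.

[0,5] S   <
  [0,4] S\N   <
    [0,2] N   >
      [0,1] "which" : N/(N\S)
      [1,2] "chased" : N\S
    [2,4] (S\N)\N   <
      [2,3] "some" : S
      [3,4] "a" : ((S\N)\N)\S
  [4,5] "on" : S\(S\N)

[0,1] N/(N\S)  lex  "which"
[1,2] N\S  lex  "chased"
[0,2] N  >  k=1
[2,3] S  lex  "some"
[3,4] ((S\N)\N)\S  lex  "a"
[2,4] (S\N)\N  <  k=3
[0,4] S\N  <  k=2
[4,5] S\(S\N)  lex  "on"
[0,5] S  <  k=4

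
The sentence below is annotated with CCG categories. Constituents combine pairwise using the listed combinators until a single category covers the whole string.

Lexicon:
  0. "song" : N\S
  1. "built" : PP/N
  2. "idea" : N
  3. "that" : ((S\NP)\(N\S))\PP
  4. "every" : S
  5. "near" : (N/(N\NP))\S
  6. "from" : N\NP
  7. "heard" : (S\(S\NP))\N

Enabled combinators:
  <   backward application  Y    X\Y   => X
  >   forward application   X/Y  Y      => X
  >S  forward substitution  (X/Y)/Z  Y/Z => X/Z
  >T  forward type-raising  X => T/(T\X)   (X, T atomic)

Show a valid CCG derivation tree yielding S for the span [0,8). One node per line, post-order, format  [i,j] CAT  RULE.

[0,8] S   <
  [0,4] S\NP   <
    [0,1] "song" : N\S
    [1,4] (S\NP)\(N\S)   <
      [1,3] PP   >
        [1,2] "built" : PP/N
        [2,3] "idea" : N
      [3,4] "that" : ((S\NP)\(N\S))\PP
  [4,8] S\(S\NP)   <
    [4,7] N   >
      [4,6] N/(N\NP)   <
        [4,5] "every" : S
        [5,6] "near" : (N/(N\NP))\S
      [6,7] "from" : N\NP
    [7,8] "heard" : (S\(S\NP))\N

[0,1] N\S  lex  "song"
[1,2] PP/N  lex  "built"
[2,3] N  lex  "idea"
[1,3] PP  >  k=2
[3,4] ((S\NP)\(N\S))\PP  lex  "that"
[1,4] (S\NP)\(N\S)  <  k=3
[0,4] S\NP  <  k=1
[4,5] S  lex  "every"
[5,6] (N/(N\NP))\S  lex  "near"
[4,6] N/(N\NP)  <  k=5
[6,7] N\NP  lex  "from"
[4,7] N  >  k=6
[7,8] (S\(S\NP))\N  lex  "heard"
[4,8] S\(S\NP)  <  k=7
[0,8] S  <  k=4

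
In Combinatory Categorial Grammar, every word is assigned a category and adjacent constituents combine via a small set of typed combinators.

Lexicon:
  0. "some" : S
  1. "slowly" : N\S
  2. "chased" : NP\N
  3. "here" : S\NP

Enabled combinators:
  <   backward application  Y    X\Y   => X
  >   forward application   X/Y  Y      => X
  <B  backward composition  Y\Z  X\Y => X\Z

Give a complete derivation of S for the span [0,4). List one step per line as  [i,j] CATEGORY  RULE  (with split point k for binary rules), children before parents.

[0,4] S   <
  [0,2] N   <
    [0,1] "some" : S
    [1,2] "slowly" : N\S
  [2,4] S\N   <B
    [2,3] "chased" : NP\N
    [3,4] "here" : S\NP

[0,1] S  lex  "some"
[1,2] N\S  lex  "slowly"
[0,2] N  <  k=1
[2,3] NP\N  lex  "chased"
[3,4] S\NP  lex  "here"
[2,4] S\N  <B  k=3
[0,4] S  <  k=2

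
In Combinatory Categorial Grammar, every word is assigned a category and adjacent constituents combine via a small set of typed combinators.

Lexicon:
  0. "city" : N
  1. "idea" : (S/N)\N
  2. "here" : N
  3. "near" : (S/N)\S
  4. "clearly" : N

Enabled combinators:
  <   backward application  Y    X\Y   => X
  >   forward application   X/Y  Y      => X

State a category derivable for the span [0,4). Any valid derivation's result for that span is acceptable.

[0,5] S   >
  [0,4] S/N   <
    [0,3] S   >
      [0,2] S/N   <
        [0,1] "city" : N
        [1,2] "idea" : (S/N)\N
      [2,3] "here" : N
    [3,4] "near" : (S/N)\S
  [4,5] "clearly" : N

S/N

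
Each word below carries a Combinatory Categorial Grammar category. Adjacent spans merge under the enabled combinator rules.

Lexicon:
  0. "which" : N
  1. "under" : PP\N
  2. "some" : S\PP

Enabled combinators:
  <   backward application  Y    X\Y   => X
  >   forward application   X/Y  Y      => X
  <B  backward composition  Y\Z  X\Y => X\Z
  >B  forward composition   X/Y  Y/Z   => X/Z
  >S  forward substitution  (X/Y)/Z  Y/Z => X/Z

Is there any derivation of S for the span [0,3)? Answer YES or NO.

[0,3] S   <
  [0,2] PP   <
    [0,1] "which" : N
    [1,2] "under" : PP\N
  [2,3] "some" : S\PP

YES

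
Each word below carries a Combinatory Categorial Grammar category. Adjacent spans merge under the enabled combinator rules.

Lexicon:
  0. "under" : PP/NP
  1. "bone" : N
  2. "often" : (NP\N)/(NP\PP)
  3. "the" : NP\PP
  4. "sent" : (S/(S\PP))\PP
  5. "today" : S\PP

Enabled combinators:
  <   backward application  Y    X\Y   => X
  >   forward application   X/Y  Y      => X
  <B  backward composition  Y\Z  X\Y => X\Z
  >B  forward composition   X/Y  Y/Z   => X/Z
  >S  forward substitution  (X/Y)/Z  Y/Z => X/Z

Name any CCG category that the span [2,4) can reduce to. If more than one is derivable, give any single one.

NP\N

[0,6] S   >
  [0,5] S/(S\PP)   <
    [0,4] PP   >
      [0,1] "under" : PP/NP
      [1,4] NP   <
        [1,2] "bone" : N
        [2,4] NP\N   >
          [2,3] "often" : (NP\N)/(NP\PP)
          [3,4] "the" : NP\PP
    [4,5] "sent" : (S/(S\PP))\PP
  [5,6] "today" : S\PP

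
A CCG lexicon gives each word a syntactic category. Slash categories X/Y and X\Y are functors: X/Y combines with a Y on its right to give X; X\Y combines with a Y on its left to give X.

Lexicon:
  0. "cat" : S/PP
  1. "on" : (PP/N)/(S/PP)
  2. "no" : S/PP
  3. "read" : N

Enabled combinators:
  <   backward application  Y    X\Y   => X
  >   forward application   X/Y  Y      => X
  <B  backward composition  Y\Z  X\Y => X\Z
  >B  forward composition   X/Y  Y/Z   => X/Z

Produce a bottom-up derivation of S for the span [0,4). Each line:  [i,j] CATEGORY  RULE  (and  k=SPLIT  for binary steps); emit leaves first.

[0,1] S/PP  lex  "cat"
[1,2] (PP/N)/(S/PP)  lex  "on"
[2,3] S/PP  lex  "no"
[1,3] PP/N  >  k=2
[3,4] N  lex  "read"
[1,4] PP  >  k=3
[0,4] S  >  k=1

[0,4] S   >
  [0,1] "cat" : S/PP
  [1,4] PP   >
    [1,3] PP/N   >
      [1,2] "on" : (PP/N)/(S/PP)
      [2,3] "no" : S/PP
    [3,4] "read" : N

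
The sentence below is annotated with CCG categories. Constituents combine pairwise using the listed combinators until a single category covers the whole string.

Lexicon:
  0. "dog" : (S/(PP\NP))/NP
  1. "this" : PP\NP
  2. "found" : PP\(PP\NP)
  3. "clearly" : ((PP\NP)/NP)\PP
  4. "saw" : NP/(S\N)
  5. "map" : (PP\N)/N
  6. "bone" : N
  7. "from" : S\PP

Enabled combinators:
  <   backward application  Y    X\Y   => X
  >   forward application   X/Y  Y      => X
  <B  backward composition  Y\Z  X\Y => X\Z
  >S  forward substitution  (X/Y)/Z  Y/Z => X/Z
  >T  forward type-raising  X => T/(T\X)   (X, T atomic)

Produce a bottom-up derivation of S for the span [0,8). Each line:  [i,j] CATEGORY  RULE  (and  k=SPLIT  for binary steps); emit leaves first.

[0,8] S   >
  [0,4] S/NP   >S
    [0,1] "dog" : (S/(PP\NP))/NP
    [1,4] (PP\NP)/NP   <
      [1,3] PP   <
        [1,2] "this" : PP\NP
        [2,3] "found" : PP\(PP\NP)
      [3,4] "clearly" : ((PP\NP)/NP)\PP
  [4,8] NP   >
    [4,5] "saw" : NP/(S\N)
    [5,8] S\N   <B
      [5,7] PP\N   >
        [5,6] "map" : (PP\N)/N
        [6,7] "bone" : N
      [7,8] "from" : S\PP

[0,1] (S/(PP\NP))/NP  lex  "dog"
[1,2] PP\NP  lex  "this"
[2,3] PP\(PP\NP)  lex  "found"
[1,3] PP  <  k=2
[3,4] ((PP\NP)/NP)\PP  lex  "clearly"
[1,4] (PP\NP)/NP  <  k=3
[0,4] S/NP  >S  k=1
[4,5] NP/(S\N)  lex  "saw"
[5,6] (PP\N)/N  lex  "map"
[6,7] N  lex  "bone"
[5,7] PP\N  >  k=6
[7,8] S\PP  lex  "from"
[5,8] S\N  <B  k=7
[4,8] NP  >  k=5
[0,8] S  >  k=4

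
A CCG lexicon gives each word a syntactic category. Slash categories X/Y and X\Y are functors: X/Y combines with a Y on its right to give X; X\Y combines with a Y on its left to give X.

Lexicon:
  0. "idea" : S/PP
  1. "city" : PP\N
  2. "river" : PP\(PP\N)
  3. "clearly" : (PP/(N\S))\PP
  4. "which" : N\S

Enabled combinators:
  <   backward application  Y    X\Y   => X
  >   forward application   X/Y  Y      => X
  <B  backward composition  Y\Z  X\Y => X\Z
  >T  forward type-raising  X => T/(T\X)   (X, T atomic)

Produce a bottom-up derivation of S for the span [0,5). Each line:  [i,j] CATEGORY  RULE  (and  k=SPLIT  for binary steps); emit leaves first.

[0,1] S/PP  lex  "idea"
[1,2] PP\N  lex  "city"
[2,3] PP\(PP\N)  lex  "river"
[1,3] PP  <  k=2
[3,4] (PP/(N\S))\PP  lex  "clearly"
[1,4] PP/(N\S)  <  k=3
[4,5] N\S  lex  "which"
[1,5] PP  >  k=4
[0,5] S  >  k=1

[0,5] S   >
  [0,1] "idea" : S/PP
  [1,5] PP   >
    [1,4] PP/(N\S)   <
      [1,3] PP   <
        [1,2] "city" : PP\N
        [2,3] "river" : PP\(PP\N)
      [3,4] "clearly" : (PP/(N\S))\PP
    [4,5] "which" : N\S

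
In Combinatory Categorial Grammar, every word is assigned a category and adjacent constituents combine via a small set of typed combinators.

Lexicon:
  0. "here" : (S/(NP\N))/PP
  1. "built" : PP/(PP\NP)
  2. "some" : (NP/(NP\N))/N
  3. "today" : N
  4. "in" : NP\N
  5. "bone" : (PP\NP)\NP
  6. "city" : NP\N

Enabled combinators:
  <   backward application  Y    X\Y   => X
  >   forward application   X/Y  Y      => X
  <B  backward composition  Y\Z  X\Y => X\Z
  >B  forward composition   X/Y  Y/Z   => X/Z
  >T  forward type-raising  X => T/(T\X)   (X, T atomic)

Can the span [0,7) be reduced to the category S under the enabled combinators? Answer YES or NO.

[0,7] S   >
  [0,6] S/(NP\N)   >
    [0,1] "here" : (S/(NP\N))/PP
    [1,6] PP   >
      [1,2] "built" : PP/(PP\NP)
      [2,6] PP\NP   <
        [2,5] NP   >
          [2,4] NP/(NP\N)   >
            [2,3] "some" : (NP/(NP\N))/N
            [3,4] "today" : N
          [4,5] "in" : NP\N
        [5,6] "bone" : (PP\NP)\NP
  [6,7] "city" : NP\N

YES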